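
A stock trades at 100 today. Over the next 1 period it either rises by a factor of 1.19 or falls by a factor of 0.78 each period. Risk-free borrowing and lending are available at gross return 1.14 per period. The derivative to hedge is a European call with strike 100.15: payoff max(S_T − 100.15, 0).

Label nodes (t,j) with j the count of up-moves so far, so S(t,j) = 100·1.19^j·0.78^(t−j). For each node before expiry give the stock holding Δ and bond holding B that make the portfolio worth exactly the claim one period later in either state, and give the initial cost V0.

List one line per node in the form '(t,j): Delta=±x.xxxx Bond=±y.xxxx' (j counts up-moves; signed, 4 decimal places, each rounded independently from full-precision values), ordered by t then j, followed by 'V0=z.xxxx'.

(0,0): Delta=0.4598 Bond=-31.4570
V0=14.5186

Since d<R<u, set p* = (R−d)/(u−d) = 0.8780; price each node as the discounted p*-expectation of its children.
Terminal values V(1,·): V(1,0)=0.0000, V(1,1)=18.8500
  t=0,j=0: stock 100.0000 → up 119.0000 (V=18.8500), down 78.0000 (V=0.0000). Price 14.5186; hedge Δ=0.4598, bond B=-31.4570.
Check: Δ(0,0)·S0 + B(0,0) = 14.5186 = V0.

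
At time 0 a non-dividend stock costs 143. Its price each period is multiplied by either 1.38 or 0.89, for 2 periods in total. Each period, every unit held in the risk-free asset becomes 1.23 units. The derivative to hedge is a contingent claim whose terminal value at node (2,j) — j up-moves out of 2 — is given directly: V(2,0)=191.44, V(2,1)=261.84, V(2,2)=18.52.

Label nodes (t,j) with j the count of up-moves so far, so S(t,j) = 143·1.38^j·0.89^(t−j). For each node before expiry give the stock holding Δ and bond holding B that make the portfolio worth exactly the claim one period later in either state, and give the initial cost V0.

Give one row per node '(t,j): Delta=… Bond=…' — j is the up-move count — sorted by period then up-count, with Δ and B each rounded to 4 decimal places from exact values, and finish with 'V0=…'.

(0,0): Delta=-1.7089 Bond=335.6491
(1,0): Delta=1.1289 Bond=51.6834
(1,1): Delta=-2.5163 Bond=572.1858
V0=91.2766

Risk-neutral probability p* = (R−d)/(u−d) = (1.23−0.89)/(1.38−0.89) = 0.6939.
Terminal payoffs: V(2,0)=191.4400, V(2,1)=261.8400, V(2,2)=18.5200
(1,0): S=127.2700. Δ = (V_up−V_dn)/(S_up−S_dn) = (261.8400−191.4400)/(175.6326−113.2703) = 1.1289. V = [p*·261.8400 + (1−p*)·191.4400]/1.23 = 195.3569. B = V − Δ·S = 51.6834.
(1,1): S=197.3400. Δ = (V_up−V_dn)/(S_up−S_dn) = (18.5200−261.8400)/(272.3292−175.6326) = -2.5163. V = [p*·18.5200 + (1−p*)·261.8400]/1.23 = 75.6144. B = V − Δ·S = 572.1858.
(0,0): S=143.0000. Δ = (V_up−V_dn)/(S_up−S_dn) = (75.6144−195.3569)/(197.3400−127.2700) = -1.7089. V = [p*·75.6144 + (1−p*)·195.3569]/1.23 = 91.2766. B = V − Δ·S = 335.6491.
Each (Δ,B) replicates both successor values, so the strategy is self-financing and V0 is arbitrage-free.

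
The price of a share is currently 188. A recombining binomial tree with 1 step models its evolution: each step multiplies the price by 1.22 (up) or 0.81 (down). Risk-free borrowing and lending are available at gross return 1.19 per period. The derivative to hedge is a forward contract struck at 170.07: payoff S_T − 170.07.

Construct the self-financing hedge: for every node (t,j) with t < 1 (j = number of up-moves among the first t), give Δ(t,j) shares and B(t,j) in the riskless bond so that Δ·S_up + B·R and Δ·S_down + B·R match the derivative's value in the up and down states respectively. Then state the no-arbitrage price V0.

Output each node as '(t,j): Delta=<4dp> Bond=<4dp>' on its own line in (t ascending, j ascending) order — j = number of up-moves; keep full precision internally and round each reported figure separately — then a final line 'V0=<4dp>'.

No-arbitrage ⇒ martingale measure with p* = (R−d)/(u−d) = 0.9268.
Terminal values V(1,·): V(1,0)=-17.7900, V(1,1)=59.2900
Node (0,0) S=188.0000: V=(p*·59.2900+(1−p*)·-17.7900)/1.19=45.0840; Δ=(59.2900−-17.7900)/(229.3600−152.2800)=1.0000; B=V−Δ·S=-142.9160
Root portfolio cost Δ·188+B reproduces V0=45.0840.

(0,0): Delta=1.0000 Bond=-142.9160
V0=45.0840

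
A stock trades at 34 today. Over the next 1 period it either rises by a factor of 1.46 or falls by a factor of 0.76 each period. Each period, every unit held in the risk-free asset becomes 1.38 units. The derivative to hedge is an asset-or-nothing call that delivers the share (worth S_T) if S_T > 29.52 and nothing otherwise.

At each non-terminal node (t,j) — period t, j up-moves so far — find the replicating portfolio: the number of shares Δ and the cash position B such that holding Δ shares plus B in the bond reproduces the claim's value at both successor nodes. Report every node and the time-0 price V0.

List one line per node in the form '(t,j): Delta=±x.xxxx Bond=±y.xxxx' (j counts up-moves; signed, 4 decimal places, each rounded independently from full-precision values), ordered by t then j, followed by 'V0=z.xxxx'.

No-arbitrage ⇒ martingale measure with p* = (R−d)/(u−d) = 0.8857.
Terminal values V(1,·): V(1,0)=0.0000, V(1,1)=49.6400
(0,0): S=34.0000. Δ = (V_up−V_dn)/(S_up−S_dn) = (49.6400−0.0000)/(49.6400−25.8400) = 2.0857. V = [p*·49.6400 + (1−p*)·0.0000]/1.38 = 31.8600. B = V − Δ·S = -39.0542.
Check: Δ(0,0)·S0 + B(0,0) = 31.8600 = V0.

(0,0): Delta=2.0857 Bond=-39.0542
V0=31.8600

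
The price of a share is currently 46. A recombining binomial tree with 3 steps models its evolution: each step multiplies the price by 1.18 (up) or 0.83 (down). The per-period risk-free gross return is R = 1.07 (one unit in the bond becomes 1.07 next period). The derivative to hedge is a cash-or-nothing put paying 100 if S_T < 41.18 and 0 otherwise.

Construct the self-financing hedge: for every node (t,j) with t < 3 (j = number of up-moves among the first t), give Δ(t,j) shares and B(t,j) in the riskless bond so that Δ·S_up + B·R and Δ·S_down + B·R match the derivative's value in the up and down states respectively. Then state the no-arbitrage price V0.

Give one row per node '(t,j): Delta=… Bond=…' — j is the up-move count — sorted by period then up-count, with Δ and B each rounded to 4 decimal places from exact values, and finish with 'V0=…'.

(0,0): Delta=-2.3383 Bond=126.6837
(1,0): Delta=-4.7957 Bond=229.3757
(1,1): Delta=-1.5461 Bond=92.5489
(2,0): Delta=0.0000 Bond=93.4579
(2,1): Delta=-6.3418 Bond=315.0868
(2,2): Delta=0.0000 Bond=0.0000
V0=19.1209

Under the risk-neutral measure, an up-move has probability p* = (R−d)/(u−d) = 0.6857 and values discount at R = 1.07.
At expiry t=3: V(3,0)=100.0000, V(3,1)=100.0000, V(3,2)=0.0000, V(3,3)=0.0000
  t=2,j=0: stock 31.6894 → up 37.3935 (V=100.0000), down 26.3022 (V=100.0000). Price 93.4579; hedge Δ=0.0000, bond B=93.4579.
  t=2,j=1: stock 45.0524 → up 53.1618 (V=0.0000), down 37.3935 (V=100.0000). Price 29.3725; hedge Δ=-6.3418, bond B=315.0868.
  t=2,j=2: stock 64.0504 → up 75.5795 (V=0.0000), down 53.1618 (V=0.0000). Price 0.0000; hedge Δ=0.0000, bond B=0.0000.
  t=1,j=0: stock 38.1800 → up 45.0524 (V=29.3725), down 31.6894 (V=93.4579). Price 46.2744; hedge Δ=-4.7957, bond B=229.3757.
  t=1,j=1: stock 54.2800 → up 64.0504 (V=0.0000), down 45.0524 (V=29.3725). Price 8.6274; hedge Δ=-1.5461, bond B=92.5489.
  t=0,j=0: stock 46.0000 → up 54.2800 (V=8.6274), down 38.1800 (V=46.2744). Price 19.1209; hedge Δ=-2.3383, bond B=126.6837.
Root portfolio cost Δ·46+B reproduces V0=19.1209.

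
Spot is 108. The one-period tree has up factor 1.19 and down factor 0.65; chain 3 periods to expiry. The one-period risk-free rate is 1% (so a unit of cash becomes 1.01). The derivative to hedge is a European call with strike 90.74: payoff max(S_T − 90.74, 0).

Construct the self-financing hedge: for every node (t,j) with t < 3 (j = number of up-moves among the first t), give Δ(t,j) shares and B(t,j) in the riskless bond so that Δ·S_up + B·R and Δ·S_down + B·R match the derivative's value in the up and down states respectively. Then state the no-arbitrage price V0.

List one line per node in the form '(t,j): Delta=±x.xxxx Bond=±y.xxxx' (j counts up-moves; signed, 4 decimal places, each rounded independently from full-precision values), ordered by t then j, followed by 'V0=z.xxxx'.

(0,0): Delta=0.6817 Bond=-43.6448
(1,0): Delta=0.1510 Bond=-6.8205
(1,1): Delta=0.8267 Bond=-62.7116
(2,0): Delta=0.0000 Bond=0.0000
(2,1): Delta=0.1922 Bond=-10.3330
(2,2): Delta=1.0000 Bond=-89.8416
V0=29.9840

No-arbitrage ⇒ martingale measure with p* = (R−d)/(u−d) = 0.6667.
Terminal payoffs: V(3,0)=0.0000, V(3,1)=0.0000, V(3,2)=8.6702, V(3,3)=91.2572
Node (2,0) S=45.6300: V=(p*·0.0000+(1−p*)·0.0000)/1.01=0.0000; Δ=(0.0000−0.0000)/(54.2997−29.6595)=0.0000; B=V−Δ·S=0.0000
Node (2,1) S=83.5380: V=(p*·8.6702+(1−p*)·0.0000)/1.01=5.7229; Δ=(8.6702−0.0000)/(99.4102−54.2997)=0.1922; B=V−Δ·S=-10.3330
Node (2,2) S=152.9388: V=(p*·91.2572+(1−p*)·8.6702)/1.01=63.0972; Δ=(91.2572−8.6702)/(181.9972−99.4102)=1.0000; B=V−Δ·S=-89.8416
Node (1,0) S=70.2000: V=(p*·5.7229+(1−p*)·0.0000)/1.01=3.7775; Δ=(5.7229−0.0000)/(83.5380−45.6300)=0.1510; B=V−Δ·S=-6.8205
Node (1,1) S=128.5200: V=(p*·63.0972+(1−p*)·5.7229)/1.01=43.5371; Δ=(63.0972−5.7229)/(152.9388−83.5380)=0.8267; B=V−Δ·S=-62.7116
Node (0,0) S=108.0000: V=(p*·43.5371+(1−p*)·3.7775)/1.01=29.9840; Δ=(43.5371−3.7775)/(128.5200−70.2000)=0.6817; B=V−Δ·S=-43.6448
Each (Δ,B) replicates both successor values, so the strategy is self-financing and V0 is arbitrage-free.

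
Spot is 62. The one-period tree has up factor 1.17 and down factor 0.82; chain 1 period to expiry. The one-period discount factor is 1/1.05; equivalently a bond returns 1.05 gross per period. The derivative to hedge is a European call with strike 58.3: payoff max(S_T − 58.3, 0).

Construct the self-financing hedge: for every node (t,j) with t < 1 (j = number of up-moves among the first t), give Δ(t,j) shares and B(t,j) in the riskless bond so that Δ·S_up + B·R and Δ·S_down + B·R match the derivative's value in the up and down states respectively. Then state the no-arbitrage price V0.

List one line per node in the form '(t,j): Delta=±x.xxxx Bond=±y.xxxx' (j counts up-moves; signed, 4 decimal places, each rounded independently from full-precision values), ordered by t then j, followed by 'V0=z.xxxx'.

(0,0): Delta=0.6562 Bond=-31.7736
V0=8.9121

The replicating-portfolio and risk-neutral prices coincide; use p* = (1.05−0.82)/(1.17−0.82) = 0.6571 for the latter.
Terminal payoffs: V(1,0)=0.0000, V(1,1)=14.2400
(0,0): S=62.0000. Δ = (V_up−V_dn)/(S_up−S_dn) = (14.2400−0.0000)/(72.5400−50.8400) = 0.6562. V = [p*·14.2400 + (1−p*)·0.0000]/1.05 = 8.9121. B = V − Δ·S = -31.7736.
Self-financing check: at every node Δ·S+B equals the discounted successor values.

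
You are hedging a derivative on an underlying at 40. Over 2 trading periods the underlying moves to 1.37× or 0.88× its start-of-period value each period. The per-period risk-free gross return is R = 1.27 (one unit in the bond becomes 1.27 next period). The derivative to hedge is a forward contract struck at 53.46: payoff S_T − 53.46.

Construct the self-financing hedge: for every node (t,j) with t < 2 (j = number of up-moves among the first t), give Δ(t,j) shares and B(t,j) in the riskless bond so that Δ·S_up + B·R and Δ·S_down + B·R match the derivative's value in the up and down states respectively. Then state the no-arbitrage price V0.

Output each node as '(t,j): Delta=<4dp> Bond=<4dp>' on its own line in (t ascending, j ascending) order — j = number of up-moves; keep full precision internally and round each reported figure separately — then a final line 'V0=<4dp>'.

(0,0): Delta=1.0000 Bond=-33.1453
(1,0): Delta=1.0000 Bond=-42.0945
(1,1): Delta=1.0000 Bond=-42.0945
V0=6.8547

Under the risk-neutral measure, an up-move has probability p* = (R−d)/(u−d) = 0.7959 and values discount at R = 1.27.
Payoff layer (t=2): V(2,0)=-22.4840, V(2,1)=-5.2360, V(2,2)=21.6160
Node (1,0) S=35.2000: V=(p*·-5.2360+(1−p*)·-22.4840)/1.27=-6.8945; Δ=(-5.2360−-22.4840)/(48.2240−30.9760)=1.0000; B=V−Δ·S=-42.0945
Node (1,1) S=54.8000: V=(p*·21.6160+(1−p*)·-5.2360)/1.27=12.7055; Δ=(21.6160−-5.2360)/(75.0760−48.2240)=1.0000; B=V−Δ·S=-42.0945
Node (0,0) S=40.0000: V=(p*·12.7055+(1−p*)·-6.8945)/1.27=6.8547; Δ=(12.7055−-6.8945)/(54.8000−35.2000)=1.0000; B=V−Δ·S=-33.1453
Each (Δ,B) replicates both successor values, so the strategy is self-financing and V0 is arbitrage-free.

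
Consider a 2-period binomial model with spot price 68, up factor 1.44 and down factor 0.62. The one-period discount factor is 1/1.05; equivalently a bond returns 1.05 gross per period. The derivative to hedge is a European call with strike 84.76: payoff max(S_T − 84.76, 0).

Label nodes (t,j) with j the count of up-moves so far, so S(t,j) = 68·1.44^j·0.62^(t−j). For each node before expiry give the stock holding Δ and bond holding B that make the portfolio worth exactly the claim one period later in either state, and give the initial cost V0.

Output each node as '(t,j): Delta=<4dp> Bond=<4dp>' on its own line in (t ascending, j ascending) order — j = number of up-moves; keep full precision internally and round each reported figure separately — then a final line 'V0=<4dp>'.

(0,0): Delta=0.5038 Bond=-20.2272
(1,0): Delta=0.0000 Bond=0.0000
(1,1): Delta=0.7005 Bond=-40.5015
V0=14.0286

Under the risk-neutral measure, an up-move has probability p* = (R−d)/(u−d) = 0.5244 and values discount at R = 1.05.
Terminal payoffs: V(2,0)=0.0000, V(2,1)=0.0000, V(2,2)=56.2448
  t=1,j=0: stock 42.1600 → up 60.7104 (V=0.0000), down 26.1392 (V=0.0000). Price 0.0000; hedge Δ=0.0000, bond B=0.0000.
  t=1,j=1: stock 97.9200 → up 141.0048 (V=56.2448), down 60.7104 (V=0.0000). Price 28.0897; hedge Δ=0.7005, bond B=-40.5015.
  t=0,j=0: stock 68.0000 → up 97.9200 (V=28.0897), down 42.1600 (V=0.0000). Price 14.0286; hedge Δ=0.5038, bond B=-20.2272.
Self-financing check: at every node Δ·S+B equals the discounted successor values.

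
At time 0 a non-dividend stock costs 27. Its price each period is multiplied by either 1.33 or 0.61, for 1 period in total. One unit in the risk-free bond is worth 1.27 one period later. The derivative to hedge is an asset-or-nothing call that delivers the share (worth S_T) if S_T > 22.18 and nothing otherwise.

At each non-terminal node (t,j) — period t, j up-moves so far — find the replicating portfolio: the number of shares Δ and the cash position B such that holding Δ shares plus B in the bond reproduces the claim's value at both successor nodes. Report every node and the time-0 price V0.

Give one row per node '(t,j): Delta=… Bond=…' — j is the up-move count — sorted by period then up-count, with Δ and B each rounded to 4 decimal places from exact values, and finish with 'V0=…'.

Risk-neutral probability p* = (R−d)/(u−d) = (1.27−0.61)/(1.33−0.61) = 0.9167.
Terminal payoffs: V(1,0)=0.0000, V(1,1)=35.9100
  t=0,j=0: stock 27.0000 → up 35.9100 (V=35.9100), down 16.4700 (V=0.0000). Price 25.9193; hedge Δ=1.8472, bond B=-23.9557.
Root portfolio cost Δ·27+B reproduces V0=25.9193.

(0,0): Delta=1.8472 Bond=-23.9557
V0=25.9193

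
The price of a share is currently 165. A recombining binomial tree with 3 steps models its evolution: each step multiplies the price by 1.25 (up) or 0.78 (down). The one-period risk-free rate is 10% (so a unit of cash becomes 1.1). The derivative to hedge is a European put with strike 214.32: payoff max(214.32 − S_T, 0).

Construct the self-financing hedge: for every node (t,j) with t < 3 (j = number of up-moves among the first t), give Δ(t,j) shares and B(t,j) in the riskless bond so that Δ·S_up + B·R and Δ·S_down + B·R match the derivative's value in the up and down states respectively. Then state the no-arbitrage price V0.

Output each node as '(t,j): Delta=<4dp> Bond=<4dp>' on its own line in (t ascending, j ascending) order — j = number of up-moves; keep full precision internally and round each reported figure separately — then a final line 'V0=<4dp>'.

(0,0): Delta=-0.4667 Bond=98.6299
(1,0): Delta=-1.0000 Bond=177.1240
(1,1): Delta=-0.3108 Bond=76.3221
(2,0): Delta=-1.0000 Bond=194.8364
(2,1): Delta=-1.0000 Bond=194.8364
(2,2): Delta=-0.1092 Bond=31.9784
V0=21.6185

Risk-neutral probability p* = (R−d)/(u−d) = (1.1−0.78)/(1.25−0.78) = 0.6809.
Terminal values V(3,·): V(3,0)=136.0189, V(3,1)=88.8375, V(3,2)=13.2262, V(3,3)=0.0000
(2,0): S=100.3860. Δ = (V_up−V_dn)/(S_up−S_dn) = (88.8375−136.0189)/(125.4825−78.3011) = -1.0000. V = [p*·88.8375 + (1−p*)·136.0189]/1.1 = 94.4504. B = V − Δ·S = 194.8364.
(2,1): S=160.8750. Δ = (V_up−V_dn)/(S_up−S_dn) = (13.2262−88.8375)/(201.0938−125.4825) = -1.0000. V = [p*·13.2262 + (1−p*)·88.8375]/1.1 = 33.9614. B = V − Δ·S = 194.8364.
(2,2): S=257.8125. Δ = (V_up−V_dn)/(S_up−S_dn) = (0.0000−13.2262)/(322.2656−201.0938) = -0.1092. V = [p*·0.0000 + (1−p*)·13.2262]/1.1 = 3.8374. B = V − Δ·S = 31.9784.
(1,0): S=128.7000. Δ = (V_up−V_dn)/(S_up−S_dn) = (33.9614−94.4504)/(160.8750−100.3860) = -1.0000. V = [p*·33.9614 + (1−p*)·94.4504]/1.1 = 48.4240. B = V − Δ·S = 177.1240.
(1,1): S=206.2500. Δ = (V_up−V_dn)/(S_up−S_dn) = (3.8374−33.9614)/(257.8125−160.8750) = -0.3108. V = [p*·3.8374 + (1−p*)·33.9614]/1.1 = 12.2286. B = V − Δ·S = 76.3221.
(0,0): S=165.0000. Δ = (V_up−V_dn)/(S_up−S_dn) = (12.2286−48.4240)/(206.2500−128.7000) = -0.4667. V = [p*·12.2286 + (1−p*)·48.4240]/1.1 = 21.6185. B = V − Δ·S = 98.6299.
Each (Δ,B) replicates both successor values, so the strategy is self-financing and V0 is arbitrage-free.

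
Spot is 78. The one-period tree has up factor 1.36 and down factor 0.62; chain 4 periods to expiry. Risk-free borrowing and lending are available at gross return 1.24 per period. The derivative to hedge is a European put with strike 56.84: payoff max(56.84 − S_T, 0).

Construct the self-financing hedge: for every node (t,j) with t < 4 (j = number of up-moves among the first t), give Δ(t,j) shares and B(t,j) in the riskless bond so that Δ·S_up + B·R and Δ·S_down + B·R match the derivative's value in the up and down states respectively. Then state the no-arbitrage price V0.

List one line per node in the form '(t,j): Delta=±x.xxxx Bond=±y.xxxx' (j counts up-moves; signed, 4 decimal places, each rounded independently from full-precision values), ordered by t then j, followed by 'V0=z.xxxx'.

Risk-neutral probability p* = (R−d)/(u−d) = (1.24−0.62)/(1.36−0.62) = 0.8378.
Payoff layer (t=4): V(4,0)=45.3145, V(4,1)=31.5582, V(4,2)=1.3831, V(4,3)=0.0000, V(4,4)=0.0000
Node (3,0) S=18.5896: V=(p*·31.5582+(1−p*)·45.3145)/1.24=27.2491; Δ=(31.5582−45.3145)/(25.2818−11.5255)=-1.0000; B=V−Δ·S=45.8387
Node (3,1) S=40.7772: V=(p*·1.3831+(1−p*)·31.5582)/1.24=5.0616; Δ=(1.3831−31.5582)/(55.4569−25.2818)=-1.0000; B=V−Δ·S=45.8387
Node (3,2) S=89.4467: V=(p*·0.0000+(1−p*)·1.3831)/1.24=0.1809; Δ=(0.0000−1.3831)/(121.6475−55.4569)=-0.0209; B=V−Δ·S=2.0499
Node (3,3) S=196.2056: V=(p*·0.0000+(1−p*)·0.0000)/1.24=0.0000; Δ=(0.0000−0.0000)/(266.8396−121.6475)=0.0000; B=V−Δ·S=0.0000
Node (2,0) S=29.9832: V=(p*·5.0616+(1−p*)·27.2491)/1.24=6.9835; Δ=(5.0616−27.2491)/(40.7772−18.5896)=-1.0000; B=V−Δ·S=36.9667
Node (2,1) S=65.7696: V=(p*·0.1809+(1−p*)·5.0616)/1.24=0.7841; Δ=(0.1809−5.0616)/(89.4467−40.7772)=-0.1003; B=V−Δ·S=7.3797
Node (2,2) S=144.2688: V=(p*·0.0000+(1−p*)·0.1809)/1.24=0.0237; Δ=(0.0000−0.1809)/(196.2056−89.4467)=-0.0017; B=V−Δ·S=0.2681
Node (1,0) S=48.3600: V=(p*·0.7841+(1−p*)·6.9835)/1.24=1.4431; Δ=(0.7841−6.9835)/(65.7696−29.9832)=-0.1732; B=V−Δ·S=9.8206
Node (1,1) S=106.0800: V=(p*·0.0237+(1−p*)·0.7841)/1.24=0.1185; Δ=(0.0237−0.7841)/(144.2688−65.7696)=-0.0097; B=V−Δ·S=1.1462
Node (0,0) S=78.0000: V=(p*·0.1185+(1−p*)·1.4431)/1.24=0.2688; Δ=(0.1185−1.4431)/(106.0800−48.3600)=-0.0229; B=V−Δ·S=2.0588
Root portfolio cost Δ·78+B reproduces V0=0.2688.

(0,0): Delta=-0.0229 Bond=2.0588
(1,0): Delta=-0.1732 Bond=9.8206
(1,1): Delta=-0.0097 Bond=1.1462
(2,0): Delta=-1.0000 Bond=36.9667
(2,1): Delta=-0.1003 Bond=7.3797
(2,2): Delta=-0.0017 Bond=0.2681
(3,0): Delta=-1.0000 Bond=45.8387
(3,1): Delta=-1.0000 Bond=45.8387
(3,2): Delta=-0.0209 Bond=2.0499
(3,3): Delta=0.0000 Bond=0.0000
V0=0.2688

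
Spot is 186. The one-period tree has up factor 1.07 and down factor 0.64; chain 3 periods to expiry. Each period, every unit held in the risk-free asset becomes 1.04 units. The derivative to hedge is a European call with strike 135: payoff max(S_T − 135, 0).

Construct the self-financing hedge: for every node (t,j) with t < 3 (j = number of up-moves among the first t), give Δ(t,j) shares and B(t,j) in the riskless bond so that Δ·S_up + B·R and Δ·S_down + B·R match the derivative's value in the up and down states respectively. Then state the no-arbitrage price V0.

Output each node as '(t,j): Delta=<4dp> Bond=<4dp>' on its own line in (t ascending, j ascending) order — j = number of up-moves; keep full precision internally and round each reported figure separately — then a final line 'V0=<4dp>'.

(0,0): Delta=0.9179 Bond=-104.0738
(1,0): Delta=0.0225 Bond=-1.6499
(1,1): Delta=0.9581 Bond=-116.2308
(2,0): Delta=0.0000 Bond=0.0000
(2,1): Delta=0.0235 Bond=-1.8446
(2,2): Delta=1.0000 Bond=-129.8077
V0=66.6574

The replicating-portfolio and risk-neutral prices coincide; use p* = (1.04−0.64)/(1.07−0.64) = 0.9302 for the latter.
Terminal values V(3,·): V(3,0)=0.0000, V(3,1)=0.0000, V(3,2)=1.2889, V(3,3)=92.8580
  t=2,j=0: stock 76.1856 → up 81.5186 (V=0.0000), down 48.7588 (V=0.0000). Price 0.0000; hedge Δ=0.0000, bond B=0.0000.
  t=2,j=1: stock 127.3728 → up 136.2889 (V=1.2889), down 81.5186 (V=0.0000). Price 1.1529; hedge Δ=0.0235, bond B=-1.8446.
  t=2,j=2: stock 212.9514 → up 227.8580 (V=92.8580), down 136.2889 (V=1.2889). Price 83.1437; hedge Δ=1.0000, bond B=-129.8077.
  t=1,j=0: stock 119.0400 → up 127.3728 (V=1.1529), down 76.1856 (V=0.0000). Price 1.0312; hedge Δ=0.0225, bond B=-1.6499.
  t=1,j=1: stock 199.0200 → up 212.9514 (V=83.1437), down 127.3728 (V=1.1529). Price 74.4456; hedge Δ=0.9581, bond B=-116.2308.
  t=0,j=0: stock 186.0000 → up 199.0200 (V=74.4456), down 119.0400 (V=1.0312). Price 66.6574; hedge Δ=0.9179, bond B=-104.0738.
Each (Δ,B) replicates both successor values, so the strategy is self-financing and V0 is arbitrage-free.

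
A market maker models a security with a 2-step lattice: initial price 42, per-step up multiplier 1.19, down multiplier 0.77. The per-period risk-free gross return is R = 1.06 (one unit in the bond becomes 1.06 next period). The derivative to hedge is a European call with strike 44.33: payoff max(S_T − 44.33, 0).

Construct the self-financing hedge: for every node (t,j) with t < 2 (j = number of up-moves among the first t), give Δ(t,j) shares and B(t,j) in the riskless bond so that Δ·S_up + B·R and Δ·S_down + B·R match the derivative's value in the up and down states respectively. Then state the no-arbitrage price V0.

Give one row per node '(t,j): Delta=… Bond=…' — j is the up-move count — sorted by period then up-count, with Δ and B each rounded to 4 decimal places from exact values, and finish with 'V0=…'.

Under the risk-neutral measure, an up-move has probability p* = (R−d)/(u−d) = 0.6905 and values discount at R = 1.06.
At expiry t=2: V(2,0)=0.0000, V(2,1)=0.0000, V(2,2)=15.1462
  t=1,j=0: stock 32.3400 → up 38.4846 (V=0.0000), down 24.9018 (V=0.0000). Price 0.0000; hedge Δ=0.0000, bond B=0.0000.
  t=1,j=1: stock 49.9800 → up 59.4762 (V=15.1462), down 38.4846 (V=0.0000). Price 9.8661; hedge Δ=0.7215, bond B=-26.1963.
  t=0,j=0: stock 42.0000 → up 49.9800 (V=9.8661), down 32.3400 (V=0.0000). Price 6.4267; hedge Δ=0.5593, bond B=-17.0640.
Self-financing check: at every node Δ·S+B equals the discounted successor values.

(0,0): Delta=0.5593 Bond=-17.0640
(1,0): Delta=0.0000 Bond=0.0000
(1,1): Delta=0.7215 Bond=-26.1963
V0=6.4267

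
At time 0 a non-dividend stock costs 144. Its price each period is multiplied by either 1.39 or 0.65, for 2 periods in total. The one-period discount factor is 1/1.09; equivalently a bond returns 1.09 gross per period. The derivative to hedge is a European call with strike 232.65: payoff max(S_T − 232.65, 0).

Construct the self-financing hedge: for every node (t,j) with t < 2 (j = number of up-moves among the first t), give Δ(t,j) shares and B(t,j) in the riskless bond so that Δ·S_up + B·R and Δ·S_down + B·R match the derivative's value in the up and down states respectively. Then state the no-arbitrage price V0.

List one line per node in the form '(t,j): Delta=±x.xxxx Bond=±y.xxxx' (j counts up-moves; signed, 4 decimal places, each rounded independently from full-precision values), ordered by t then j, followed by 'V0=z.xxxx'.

Risk-neutral probability p* = (R−d)/(u−d) = (1.09−0.65)/(1.39−0.65) = 0.5946.
Terminal values V(2,·): V(2,0)=0.0000, V(2,1)=0.0000, V(2,2)=45.5724
Node (1,0) S=93.6000: V=(p*·0.0000+(1−p*)·0.0000)/1.09=0.0000; Δ=(0.0000−0.0000)/(130.1040−60.8400)=0.0000; B=V−Δ·S=0.0000
Node (1,1) S=200.1600: V=(p*·45.5724+(1−p*)·0.0000)/1.09=24.8597; Δ=(45.5724−0.0000)/(278.2224−130.1040)=0.3077; B=V−Δ·S=-36.7246
Node (0,0) S=144.0000: V=(p*·24.8597+(1−p*)·0.0000)/1.09=13.5610; Δ=(24.8597−0.0000)/(200.1600−93.6000)=0.2333; B=V−Δ·S=-20.0333
Each (Δ,B) replicates both successor values, so the strategy is self-financing and V0 is arbitrage-free.

(0,0): Delta=0.2333 Bond=-20.0333
(1,0): Delta=0.0000 Bond=0.0000
(1,1): Delta=0.3077 Bond=-36.7246
V0=13.5610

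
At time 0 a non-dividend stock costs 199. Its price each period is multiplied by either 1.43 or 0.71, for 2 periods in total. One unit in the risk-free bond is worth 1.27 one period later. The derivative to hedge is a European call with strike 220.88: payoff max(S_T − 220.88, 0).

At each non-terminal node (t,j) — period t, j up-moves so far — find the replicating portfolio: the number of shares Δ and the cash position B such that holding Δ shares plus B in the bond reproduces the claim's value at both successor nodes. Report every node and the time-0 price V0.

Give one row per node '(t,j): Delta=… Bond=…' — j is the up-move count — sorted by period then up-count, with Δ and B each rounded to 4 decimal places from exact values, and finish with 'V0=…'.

Since d<R<u, set p* = (R−d)/(u−d) = 0.7778; price each node as the discounted p*-expectation of its children.
At expiry t=2: V(2,0)=0.0000, V(2,1)=0.0000, V(2,2)=186.0551
  t=1,j=0: stock 141.2900 → up 202.0447 (V=0.0000), down 100.3159 (V=0.0000). Price 0.0000; hedge Δ=0.0000, bond B=0.0000.
  t=1,j=1: stock 284.5700 → up 406.9351 (V=186.0551), down 202.0447 (V=0.0000). Price 113.9445; hedge Δ=0.9081, bond B=-144.4654.
  t=0,j=0: stock 199.0000 → up 284.5700 (V=113.9445), down 141.2900 (V=0.0000). Price 69.7823; hedge Δ=0.7953, bond B=-88.4740.
Check: Δ(0,0)·S0 + B(0,0) = 69.7823 = V0.

(0,0): Delta=0.7953 Bond=-88.4740
(1,0): Delta=0.0000 Bond=0.0000
(1,1): Delta=0.9081 Bond=-144.4654
V0=69.7823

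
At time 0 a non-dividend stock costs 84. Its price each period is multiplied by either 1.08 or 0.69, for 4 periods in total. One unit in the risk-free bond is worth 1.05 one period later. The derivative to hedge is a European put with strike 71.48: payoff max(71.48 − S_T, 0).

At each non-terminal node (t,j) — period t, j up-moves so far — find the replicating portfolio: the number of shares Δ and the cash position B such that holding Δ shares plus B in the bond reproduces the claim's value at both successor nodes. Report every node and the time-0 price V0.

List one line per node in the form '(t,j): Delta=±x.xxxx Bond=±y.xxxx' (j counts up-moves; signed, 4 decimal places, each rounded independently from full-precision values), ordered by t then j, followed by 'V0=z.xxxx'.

(0,0): Delta=-0.1362 Bond=12.1149
(1,0): Delta=-0.9476 Bond=59.7509
(1,1): Delta=-0.0930 Bond=8.8015
(2,0): Delta=-1.0000 Bond=64.8345
(2,1): Delta=-0.9448 Bond=62.5638
(2,2): Delta=-0.0476 Bond=4.7980
(3,0): Delta=-1.0000 Bond=68.0762
(3,1): Delta=-1.0000 Bond=68.0762
(3,2): Delta=-0.9419 Bond=65.4933
(3,3): Delta=0.0000 Bond=0.0000
V0=0.6772

Under the risk-neutral measure, an up-move has probability p* = (R−d)/(u−d) = 0.9231 and values discount at R = 1.05.
Payoff layer (t=4): V(4,0)=52.4396, V(4,1)=41.6777, V(4,2)=24.8329, V(4,3)=0.0000, V(4,4)=0.0000
  t=3,j=0: stock 27.5948 → up 29.8023 (V=41.6777), down 19.0404 (V=52.4396). Price 40.4814; hedge Δ=-1.0000, bond B=68.0762.
  t=3,j=1: stock 43.1918 → up 46.6471 (V=24.8329), down 29.8023 (V=41.6777). Price 24.8844; hedge Δ=-1.0000, bond B=68.0762.
  t=3,j=2: stock 67.6045 → up 73.0129 (V=0.0000), down 46.6471 (V=24.8329). Price 1.8193; hedge Δ=-0.9419, bond B=65.4933.
  t=3,j=3: stock 105.8158 → up 114.2811 (V=0.0000), down 73.0129 (V=0.0000). Price 0.0000; hedge Δ=0.0000, bond B=0.0000.
  t=2,j=0: stock 39.9924 → up 43.1918 (V=24.8844), down 27.5948 (V=40.4814). Price 24.8421; hedge Δ=-1.0000, bond B=64.8345.
  t=2,j=1: stock 62.5968 → up 67.6045 (V=1.8193), down 43.1918 (V=24.8844). Price 3.4224; hedge Δ=-0.9448, bond B=62.5638.
  t=2,j=2: stock 97.9776 → up 105.8158 (V=0.0000), down 67.6045 (V=1.8193). Price 0.1333; hedge Δ=-0.0476, bond B=4.7980.
  t=1,j=0: stock 57.9600 → up 62.5968 (V=3.4224), down 39.9924 (V=24.8421). Price 4.8286; hedge Δ=-0.9476, bond B=59.7509.
  t=1,j=1: stock 90.7200 → up 97.9776 (V=0.1333), down 62.5968 (V=3.4224). Price 0.3679; hedge Δ=-0.0930, bond B=8.8015.
  t=0,j=0: stock 84.0000 → up 90.7200 (V=0.3679), down 57.9600 (V=4.8286). Price 0.6772; hedge Δ=-0.1362, bond B=12.1149.
Each (Δ,B) replicates both successor values, so the strategy is self-financing and V0 is arbitrage-free.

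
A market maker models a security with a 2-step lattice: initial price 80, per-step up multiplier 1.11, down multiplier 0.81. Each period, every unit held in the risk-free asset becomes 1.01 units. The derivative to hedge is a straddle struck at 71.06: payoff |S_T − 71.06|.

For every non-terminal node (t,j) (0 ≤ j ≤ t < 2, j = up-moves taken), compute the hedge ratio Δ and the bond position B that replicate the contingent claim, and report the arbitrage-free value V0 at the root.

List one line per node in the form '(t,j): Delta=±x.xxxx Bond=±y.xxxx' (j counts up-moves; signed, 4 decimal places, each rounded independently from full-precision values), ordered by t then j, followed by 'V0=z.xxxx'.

No-arbitrage ⇒ martingale measure with p* = (R−d)/(u−d) = 0.6667.
Terminal payoffs: V(2,0)=18.5720, V(2,1)=0.8680, V(2,2)=27.5080
  t=1,j=0: stock 64.8000 → up 71.9280 (V=0.8680), down 52.4880 (V=18.5720). Price 6.7023; hedge Δ=-0.9107, bond B=65.7156.
  t=1,j=1: stock 88.8000 → up 98.5680 (V=27.5080), down 71.9280 (V=0.8680). Price 18.4436; hedge Δ=1.0000, bond B=-70.3564.
  t=0,j=0: stock 80.0000 → up 88.8000 (V=18.4436), down 64.8000 (V=6.7023). Price 14.3860; hedge Δ=0.4892, bond B=-24.7516.
Self-financing check: at every node Δ·S+B equals the discounted successor values.

(0,0): Delta=0.4892 Bond=-24.7516
(1,0): Delta=-0.9107 Bond=65.7156
(1,1): Delta=1.0000 Bond=-70.3564
V0=14.3860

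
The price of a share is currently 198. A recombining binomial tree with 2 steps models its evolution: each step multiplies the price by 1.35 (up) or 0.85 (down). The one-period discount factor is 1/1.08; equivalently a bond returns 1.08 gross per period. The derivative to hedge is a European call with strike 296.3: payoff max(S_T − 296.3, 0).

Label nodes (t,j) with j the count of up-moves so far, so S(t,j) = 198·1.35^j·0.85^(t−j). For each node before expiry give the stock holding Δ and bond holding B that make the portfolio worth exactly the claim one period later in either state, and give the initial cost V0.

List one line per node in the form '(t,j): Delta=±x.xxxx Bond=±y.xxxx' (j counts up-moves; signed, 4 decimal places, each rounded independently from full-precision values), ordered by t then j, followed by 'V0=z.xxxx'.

Since d<R<u, set p* = (R−d)/(u−d) = 0.4600; price each node as the discounted p*-expectation of its children.
Payoff layer (t=2): V(2,0)=0.0000, V(2,1)=0.0000, V(2,2)=64.5550
(1,0): S=168.3000. Δ = (V_up−V_dn)/(S_up−S_dn) = (0.0000−0.0000)/(227.2050−143.0550) = 0.0000. V = [p*·0.0000 + (1−p*)·0.0000]/1.08 = 0.0000. B = V − Δ·S = 0.0000.
(1,1): S=267.3000. Δ = (V_up−V_dn)/(S_up−S_dn) = (64.5550−0.0000)/(360.8550−227.2050) = 0.4830. V = [p*·64.5550 + (1−p*)·0.0000]/1.08 = 27.4956. B = V − Δ·S = -101.6144.
(0,0): S=198.0000. Δ = (V_up−V_dn)/(S_up−S_dn) = (27.4956−0.0000)/(267.3000−168.3000) = 0.2777. V = [p*·27.4956 + (1−p*)·0.0000]/1.08 = 11.7111. B = V − Δ·S = -43.2802.
The time-0 hedge costs 11.7111, which is the no-arbitrage price.

(0,0): Delta=0.2777 Bond=-43.2802
(1,0): Delta=0.0000 Bond=0.0000
(1,1): Delta=0.4830 Bond=-101.6144
V0=11.7111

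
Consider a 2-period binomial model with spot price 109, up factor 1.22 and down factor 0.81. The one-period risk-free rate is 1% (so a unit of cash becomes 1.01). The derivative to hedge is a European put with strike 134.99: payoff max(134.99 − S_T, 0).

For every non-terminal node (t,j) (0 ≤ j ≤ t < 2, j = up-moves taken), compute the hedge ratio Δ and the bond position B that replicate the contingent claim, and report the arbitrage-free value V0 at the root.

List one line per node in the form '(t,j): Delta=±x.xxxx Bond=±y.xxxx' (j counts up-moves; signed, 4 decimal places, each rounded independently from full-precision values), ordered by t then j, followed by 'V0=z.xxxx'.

Risk-neutral probability p* = (R−d)/(u−d) = (1.01−0.81)/(1.22−0.81) = 0.4878.
At expiry t=2: V(2,0)=63.4751, V(2,1)=27.2762, V(2,2)=0.0000
(1,0): S=88.2900. Δ = (V_up−V_dn)/(S_up−S_dn) = (27.2762−63.4751)/(107.7138−71.5149) = -1.0000. V = [p*·27.2762 + (1−p*)·63.4751]/1.01 = 45.3635. B = V − Δ·S = 133.6535.
(1,1): S=132.9800. Δ = (V_up−V_dn)/(S_up−S_dn) = (0.0000−27.2762)/(162.2356−107.7138) = -0.5003. V = [p*·0.0000 + (1−p*)·27.2762]/1.01 = 13.8324. B = V − Δ·S = 80.3597.
(0,0): S=109.0000. Δ = (V_up−V_dn)/(S_up−S_dn) = (13.8324−45.3635)/(132.9800−88.2900) = -0.7056. V = [p*·13.8324 + (1−p*)·45.3635]/1.01 = 29.6856. B = V − Δ·S = 106.5906.
Self-financing check: at every node Δ·S+B equals the discounted successor values.

(0,0): Delta=-0.7056 Bond=106.5906
(1,0): Delta=-1.0000 Bond=133.6535
(1,1): Delta=-0.5003 Bond=80.3597
V0=29.6856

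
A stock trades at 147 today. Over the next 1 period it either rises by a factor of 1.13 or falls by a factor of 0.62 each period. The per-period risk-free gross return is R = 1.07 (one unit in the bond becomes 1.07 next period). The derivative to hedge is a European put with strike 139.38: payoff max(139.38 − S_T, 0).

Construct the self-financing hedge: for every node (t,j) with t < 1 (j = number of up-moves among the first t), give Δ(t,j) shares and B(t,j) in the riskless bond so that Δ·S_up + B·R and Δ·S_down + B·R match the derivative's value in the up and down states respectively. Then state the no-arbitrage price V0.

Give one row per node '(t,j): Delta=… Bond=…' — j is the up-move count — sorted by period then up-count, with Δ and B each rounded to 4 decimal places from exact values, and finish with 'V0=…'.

Under the risk-neutral measure, an up-move has probability p* = (R−d)/(u−d) = 0.8824 and values discount at R = 1.07.
Terminal payoffs: V(1,0)=48.2400, V(1,1)=0.0000
(0,0): S=147.0000. Δ = (V_up−V_dn)/(S_up−S_dn) = (0.0000−48.2400)/(166.1100−91.1400) = -0.6435. V = [p*·0.0000 + (1−p*)·48.2400]/1.07 = 5.3040. B = V − Δ·S = 99.8922.
Self-financing check: at every node Δ·S+B equals the discounted successor values.

(0,0): Delta=-0.6435 Bond=99.8922
V0=5.3040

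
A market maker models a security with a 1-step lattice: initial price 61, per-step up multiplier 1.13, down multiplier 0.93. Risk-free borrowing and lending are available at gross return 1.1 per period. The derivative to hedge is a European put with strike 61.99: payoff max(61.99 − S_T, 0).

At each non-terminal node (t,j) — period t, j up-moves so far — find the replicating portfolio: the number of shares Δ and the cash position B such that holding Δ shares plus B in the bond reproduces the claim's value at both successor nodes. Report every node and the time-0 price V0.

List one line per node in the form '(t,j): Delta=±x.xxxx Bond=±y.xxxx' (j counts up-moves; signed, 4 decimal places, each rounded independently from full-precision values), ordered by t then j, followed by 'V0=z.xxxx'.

Under the risk-neutral measure, an up-move has probability p* = (R−d)/(u−d) = 0.8500 and values discount at R = 1.1.
Payoff layer (t=1): V(1,0)=5.2600, V(1,1)=0.0000
  t=0,j=0: stock 61.0000 → up 68.9300 (V=0.0000), down 56.7300 (V=5.2600). Price 0.7173; hedge Δ=-0.4311, bond B=27.0173.
Root portfolio cost Δ·61+B reproduces V0=0.7173.

(0,0): Delta=-0.4311 Bond=27.0173
V0=0.7173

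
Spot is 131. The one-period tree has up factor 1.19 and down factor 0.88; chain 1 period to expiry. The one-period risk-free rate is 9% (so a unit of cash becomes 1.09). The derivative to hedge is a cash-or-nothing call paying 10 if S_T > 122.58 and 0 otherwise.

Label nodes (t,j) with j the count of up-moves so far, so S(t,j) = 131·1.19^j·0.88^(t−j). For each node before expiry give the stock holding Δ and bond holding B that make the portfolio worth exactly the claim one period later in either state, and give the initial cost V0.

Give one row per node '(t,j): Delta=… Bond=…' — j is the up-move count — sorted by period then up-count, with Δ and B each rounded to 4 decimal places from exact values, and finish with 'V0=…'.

Since d<R<u, set p* = (R−d)/(u−d) = 0.6774; price each node as the discounted p*-expectation of its children.
Terminal payoffs: V(1,0)=0.0000, V(1,1)=10.0000
  t=0,j=0: stock 131.0000 → up 155.8900 (V=10.0000), down 115.2800 (V=0.0000). Price 6.2149; hedge Δ=0.2462, bond B=-26.0432.
Check: Δ(0,0)·S0 + B(0,0) = 6.2149 = V0.

(0,0): Delta=0.2462 Bond=-26.0432
V0=6.2149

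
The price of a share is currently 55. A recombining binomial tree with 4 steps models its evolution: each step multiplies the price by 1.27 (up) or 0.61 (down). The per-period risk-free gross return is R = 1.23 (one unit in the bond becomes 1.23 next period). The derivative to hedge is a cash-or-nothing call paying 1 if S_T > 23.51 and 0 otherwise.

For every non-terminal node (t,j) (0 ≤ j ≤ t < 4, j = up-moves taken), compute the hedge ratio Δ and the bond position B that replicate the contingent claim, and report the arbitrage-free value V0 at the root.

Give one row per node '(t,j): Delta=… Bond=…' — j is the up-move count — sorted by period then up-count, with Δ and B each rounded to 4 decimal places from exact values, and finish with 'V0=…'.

Risk-neutral probability p* = (R−d)/(u−d) = (1.23−0.61)/(1.27−0.61) = 0.9394.
At expiry t=4: V(4,0)=0.0000, V(4,1)=0.0000, V(4,2)=1.0000, V(4,3)=1.0000, V(4,4)=1.0000
(3,0): S=12.4840. Δ = (V_up−V_dn)/(S_up−S_dn) = (0.0000−0.0000)/(15.8546−7.6152) = 0.0000. V = [p*·0.0000 + (1−p*)·0.0000]/1.23 = 0.0000. B = V − Δ·S = 0.0000.
(3,1): S=25.9912. Δ = (V_up−V_dn)/(S_up−S_dn) = (1.0000−0.0000)/(33.0088−15.8546) = 0.0583. V = [p*·1.0000 + (1−p*)·0.0000]/1.23 = 0.7637. B = V − Δ·S = -0.7514.
(3,2): S=54.1128. Δ = (V_up−V_dn)/(S_up−S_dn) = (1.0000−1.0000)/(68.7232−33.0088) = 0.0000. V = [p*·1.0000 + (1−p*)·1.0000]/1.23 = 0.8130. B = V − Δ·S = 0.8130.
(3,3): S=112.6611. Δ = (V_up−V_dn)/(S_up−S_dn) = (1.0000−1.0000)/(143.0796−68.7232) = 0.0000. V = [p*·1.0000 + (1−p*)·1.0000]/1.23 = 0.8130. B = V − Δ·S = 0.8130.
(2,0): S=20.4655. Δ = (V_up−V_dn)/(S_up−S_dn) = (0.7637−0.0000)/(25.9912−12.4840) = 0.0565. V = [p*·0.7637 + (1−p*)·0.0000]/1.23 = 0.5833. B = V − Δ·S = -0.5739.
(2,1): S=42.6085. Δ = (V_up−V_dn)/(S_up−S_dn) = (0.8130−0.7637)/(54.1128−25.9912) = 0.0018. V = [p*·0.8130 + (1−p*)·0.7637]/1.23 = 0.6586. B = V − Δ·S = 0.5839.
(2,2): S=88.7095. Δ = (V_up−V_dn)/(S_up−S_dn) = (0.8130−0.8130)/(112.6611−54.1128) = 0.0000. V = [p*·0.8130 + (1−p*)·0.8130]/1.23 = 0.6610. B = V − Δ·S = 0.6610.
(1,0): S=33.5500. Δ = (V_up−V_dn)/(S_up−S_dn) = (0.6586−0.5833)/(42.6085−20.4655) = 0.0034. V = [p*·0.6586 + (1−p*)·0.5833]/1.23 = 0.5317. B = V − Δ·S = 0.4177.
(1,1): S=69.8500. Δ = (V_up−V_dn)/(S_up−S_dn) = (0.6610−0.6586)/(88.7095−42.6085) = 0.0001. V = [p*·0.6610 + (1−p*)·0.6586]/1.23 = 0.5373. B = V − Δ·S = 0.5336.
(0,0): S=55.0000. Δ = (V_up−V_dn)/(S_up−S_dn) = (0.5373−0.5317)/(69.8500−33.5500) = 0.0002. V = [p*·0.5373 + (1−p*)·0.5317]/1.23 = 0.4365. B = V − Δ·S = 0.4281.
Root portfolio cost Δ·55+B reproduces V0=0.4365.

(0,0): Delta=0.0002 Bond=0.4281
(1,0): Delta=0.0034 Bond=0.4177
(1,1): Delta=0.0001 Bond=0.5336
(2,0): Delta=0.0565 Bond=-0.5739
(2,1): Delta=0.0018 Bond=0.5839
(2,2): Delta=0.0000 Bond=0.6610
(3,0): Delta=0.0000 Bond=0.0000
(3,1): Delta=0.0583 Bond=-0.7514
(3,2): Delta=0.0000 Bond=0.8130
(3,3): Delta=0.0000 Bond=0.8130
V0=0.4365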